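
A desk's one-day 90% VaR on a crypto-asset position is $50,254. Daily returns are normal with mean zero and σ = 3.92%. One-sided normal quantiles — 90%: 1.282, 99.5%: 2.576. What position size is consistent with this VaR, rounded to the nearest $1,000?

VaR as a fraction of value: z·σ = 1.282 × 3.92% = 5.02544%.
Position = $50,254 / 0.0502544 = $999,992.

$1,000,000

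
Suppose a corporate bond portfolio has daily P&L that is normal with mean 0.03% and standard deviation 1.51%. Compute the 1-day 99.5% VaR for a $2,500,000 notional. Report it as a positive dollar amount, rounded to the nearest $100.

$96,500

At 99.5% one-sided, z = 2.576.
VaR = −μ + z·σ = −(0.03%) + 2.576 × 1.51% = 3.860%.
On $2,500,000: 0.03860 × $2,500,000 = $96,500.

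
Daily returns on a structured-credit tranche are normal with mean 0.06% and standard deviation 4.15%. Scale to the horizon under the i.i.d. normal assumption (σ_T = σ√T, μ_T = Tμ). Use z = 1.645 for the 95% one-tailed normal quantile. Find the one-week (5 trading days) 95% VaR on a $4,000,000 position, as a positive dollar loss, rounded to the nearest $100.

$598,600

σ_{5d} = 4.15% × √5 = 9.280%; μ_{5d} = 5 × 0.06% = 0.300%.
VaR = −(0.300%) + 1.645 × 9.280% = 14.966%.
On $4,000,000: 0.14966 × $4,000,000 = $598,640.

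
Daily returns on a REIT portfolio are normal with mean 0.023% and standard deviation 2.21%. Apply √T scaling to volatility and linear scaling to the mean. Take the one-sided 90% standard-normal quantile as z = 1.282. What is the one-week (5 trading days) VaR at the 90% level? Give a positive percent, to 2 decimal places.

σ_{5d} = 2.21% × √5 = 4.942%; μ_{5d} = 5 × 0.023% = 0.115%.
VaR = −(0.115%) + 1.282 × 4.942% = 6.221%.

6.22%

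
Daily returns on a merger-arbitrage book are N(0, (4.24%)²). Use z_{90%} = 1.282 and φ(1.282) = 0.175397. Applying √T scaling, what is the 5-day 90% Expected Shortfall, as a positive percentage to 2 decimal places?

16.63%

σ_{5d} = 4.24% × √5 = 9.481%.
ES multiplier = φ(z)/(1−α) = 0.175397/0.1 = 1.754.
ES = 9.481% × 1.754 = 16.630%.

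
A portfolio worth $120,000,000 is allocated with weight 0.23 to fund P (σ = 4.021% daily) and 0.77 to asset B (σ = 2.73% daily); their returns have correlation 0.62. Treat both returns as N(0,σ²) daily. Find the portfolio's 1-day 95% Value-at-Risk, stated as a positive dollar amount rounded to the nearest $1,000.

$5,472,000

σ_p² = 0.23²·4.021² + 0.77²·2.73² + 2·0.62·0.23·0.77·4.021·2.73 = 7.6848 (%²).
σ_p = √7.6848 = 2.772%.
At 95%, z = 1.645.
VaR = 1.645 × 2.772% = 4.560%; on $120,000,000 that is $5,472,000.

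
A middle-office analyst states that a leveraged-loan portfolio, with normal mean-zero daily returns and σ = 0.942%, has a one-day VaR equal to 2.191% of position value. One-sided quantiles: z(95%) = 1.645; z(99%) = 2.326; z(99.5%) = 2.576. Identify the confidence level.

Implied z = VaR/σ = 2.191 / 0.942 = 2.326.
This matches z(99%) = 2.326.

99%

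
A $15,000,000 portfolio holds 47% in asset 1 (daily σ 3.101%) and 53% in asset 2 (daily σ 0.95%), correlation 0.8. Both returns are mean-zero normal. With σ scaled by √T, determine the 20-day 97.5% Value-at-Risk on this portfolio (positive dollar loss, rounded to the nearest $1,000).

$2,478,000

σ_p = √(0.47²·3.101² + 0.53²·0.95² + 2·0.8·0.47·0.53·3.101·0.95) = 1.885%.
σ_{20d} = 1.885% × √20 = 8.430%.
z(97.5%) = 1.960.
VaR = 1.960 × 8.430% = 16.523%; on $15,000,000 that is $2,478,450.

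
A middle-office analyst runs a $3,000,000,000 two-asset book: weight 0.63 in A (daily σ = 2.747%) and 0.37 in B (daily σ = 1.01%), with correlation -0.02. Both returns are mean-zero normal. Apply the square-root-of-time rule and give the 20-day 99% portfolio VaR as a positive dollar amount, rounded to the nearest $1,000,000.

$550,000,000

σ_p = √(0.63²·2.747² + 0.37²·1.01² + 2·-0.02·0.63·0.37·2.747·1.01) = 1.763%.
σ_{20d} = 1.763% × √20 = 7.884%.
z(99%) = 2.326.
VaR = 2.326 × 7.884% = 18.338%; on $3,000,000,000 that is $550,140,000.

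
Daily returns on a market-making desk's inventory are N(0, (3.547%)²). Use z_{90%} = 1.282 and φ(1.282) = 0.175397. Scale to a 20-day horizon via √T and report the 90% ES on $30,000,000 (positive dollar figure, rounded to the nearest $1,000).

σ_{20d} = 3.547% × √20 = 15.863%.
ES multiplier = φ(z)/(1−α) = 0.175397/0.1 = 1.754.
ES = 15.863% × 1.754 = 27.824%; on $30,000,000: $8,347,200.

$8,347,000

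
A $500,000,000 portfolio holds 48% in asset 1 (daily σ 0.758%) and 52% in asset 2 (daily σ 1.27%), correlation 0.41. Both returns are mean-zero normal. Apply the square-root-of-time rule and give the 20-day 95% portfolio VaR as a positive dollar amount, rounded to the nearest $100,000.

σ_p = √(0.48²·0.758² + 0.52²·1.27² + 2·0.41·0.48·0.52·0.758·1.27) = 0.875%.
σ_{20d} = 0.875% × √20 = 3.913%.
z(95%) = 1.645.
VaR = 1.645 × 3.913% = 6.437%; on $500,000,000 that is $32,185,000.

$32,200,000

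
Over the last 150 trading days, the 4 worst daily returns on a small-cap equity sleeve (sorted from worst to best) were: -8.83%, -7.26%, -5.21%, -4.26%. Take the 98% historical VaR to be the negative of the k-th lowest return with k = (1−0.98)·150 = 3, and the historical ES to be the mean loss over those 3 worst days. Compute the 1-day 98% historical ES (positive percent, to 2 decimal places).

The 3 worst returns sum to -21.30%.
ES = −(-21.30%) / 3 = 7.1% ≈ 7.10%.

7.10%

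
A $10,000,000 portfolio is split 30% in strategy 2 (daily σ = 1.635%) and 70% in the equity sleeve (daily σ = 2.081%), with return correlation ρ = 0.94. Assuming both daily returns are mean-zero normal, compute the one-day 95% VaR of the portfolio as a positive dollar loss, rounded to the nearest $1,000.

$317,000

σ_p² = 0.3²·1.635² + 0.7²·2.081² + 2·0.94·0.3·0.7·1.635·2.081 = 3.7058 (%²).
σ_p = √3.7058 = 1.925%.
At 95%, z = 1.645.
VaR = 1.645 × 1.925% = 3.167%; on $10,000,000 that is $316,700.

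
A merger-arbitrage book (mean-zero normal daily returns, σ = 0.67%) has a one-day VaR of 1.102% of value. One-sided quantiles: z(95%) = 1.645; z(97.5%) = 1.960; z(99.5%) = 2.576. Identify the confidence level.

95%

Implied z = VaR/σ = 1.102 / 0.67 = 1.645.
This matches z(95%) = 1.645.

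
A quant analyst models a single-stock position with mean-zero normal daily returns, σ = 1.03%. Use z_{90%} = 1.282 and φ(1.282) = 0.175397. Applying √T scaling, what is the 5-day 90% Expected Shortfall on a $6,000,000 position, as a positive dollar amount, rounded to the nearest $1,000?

$242,000

σ_{5d} = 1.03% × √5 = 2.303%.
ES multiplier = φ(z)/(1−α) = 0.175397/0.1 = 1.754.
ES = 2.303% × 1.754 = 4.039%; on $6,000,000: $242,340.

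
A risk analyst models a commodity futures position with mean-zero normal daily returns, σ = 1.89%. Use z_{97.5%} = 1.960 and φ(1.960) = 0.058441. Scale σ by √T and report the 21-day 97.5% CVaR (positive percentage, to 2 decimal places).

20.25%

σ_{21d} = 1.89% × √21 = 8.661%.
ES multiplier = φ(z)/(1−α) = 0.058441/0.025 = 2.338.
ES = 8.661% × 2.338 = 20.249%.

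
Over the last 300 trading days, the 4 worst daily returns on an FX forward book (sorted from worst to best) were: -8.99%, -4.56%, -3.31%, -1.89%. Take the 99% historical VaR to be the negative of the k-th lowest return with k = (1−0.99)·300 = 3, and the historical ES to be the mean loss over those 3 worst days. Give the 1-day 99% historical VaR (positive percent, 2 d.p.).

3.31%

k = 3; the 3rd lowest return is -3.31%, so VaR = 3.31%.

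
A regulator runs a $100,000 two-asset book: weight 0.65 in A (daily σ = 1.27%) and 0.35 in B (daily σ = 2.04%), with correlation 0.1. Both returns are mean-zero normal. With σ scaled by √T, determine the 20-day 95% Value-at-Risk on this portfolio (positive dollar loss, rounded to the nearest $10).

σ_p = √(0.65²·1.27² + 0.35²·2.04² + 2·0.1·0.65·0.35·1.27·2.04) = 1.144%.
σ_{20d} = 1.144% × √20 = 5.116%.
z(95%) = 1.645.
VaR = 1.645 × 5.116% = 8.416%; on $100,000 that is $8,416.

$8,420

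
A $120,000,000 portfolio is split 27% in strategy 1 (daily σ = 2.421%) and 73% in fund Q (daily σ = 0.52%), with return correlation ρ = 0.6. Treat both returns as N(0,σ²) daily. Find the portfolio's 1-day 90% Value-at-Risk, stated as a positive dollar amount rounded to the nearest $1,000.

σ_p² = 0.27²·2.421² + 0.73²·0.52² + 2·0.6·0.27·0.73·2.421·0.52 = 0.8691 (%²).
σ_p = √0.8691 = 0.932%.
At 90%, z = 1.282.
VaR = 1.282 × 0.932% = 1.195%; on $120,000,000 that is $1,434,000.

$1,434,000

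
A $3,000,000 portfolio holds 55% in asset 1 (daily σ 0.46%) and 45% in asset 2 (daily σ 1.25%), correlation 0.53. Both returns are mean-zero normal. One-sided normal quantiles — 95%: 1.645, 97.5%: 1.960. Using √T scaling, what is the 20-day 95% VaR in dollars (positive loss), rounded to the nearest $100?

$160,900

σ_p = √(0.55²·0.46² + 0.45²·1.25² + 2·0.53·0.55·0.45·0.46·1.25) = 0.729%.
σ_{20d} = 0.729% × √20 = 3.260%.
VaR = 1.645 × 3.260% = 5.363%; on $3,000,000 that is $160,890.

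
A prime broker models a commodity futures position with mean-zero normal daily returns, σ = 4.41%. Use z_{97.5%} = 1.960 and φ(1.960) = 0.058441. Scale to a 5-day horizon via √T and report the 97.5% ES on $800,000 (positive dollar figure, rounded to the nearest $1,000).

σ_{5d} = 4.41% × √5 = 9.861%.
ES multiplier = φ(z)/(1−α) = 0.058441/0.025 = 2.338.
ES = 9.861% × 2.338 = 23.055%; on $800,000: $184,440.

$184,000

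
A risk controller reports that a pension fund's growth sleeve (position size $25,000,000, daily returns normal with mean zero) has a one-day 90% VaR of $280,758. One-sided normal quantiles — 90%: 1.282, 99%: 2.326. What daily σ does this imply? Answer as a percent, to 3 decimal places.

0.876%

VaR as a fraction: $280,758 / $25,000,000 = 1.123%.
σ = VaR / z = 1.123% / 1.282 = 0.876%.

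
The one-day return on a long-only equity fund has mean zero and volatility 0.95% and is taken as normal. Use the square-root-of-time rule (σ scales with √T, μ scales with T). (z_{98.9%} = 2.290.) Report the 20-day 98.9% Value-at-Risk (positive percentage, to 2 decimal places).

9.73%

σ_{20d} = 0.95% × √20 = 4.249%.
VaR = 2.290 × 4.249% = 9.730%.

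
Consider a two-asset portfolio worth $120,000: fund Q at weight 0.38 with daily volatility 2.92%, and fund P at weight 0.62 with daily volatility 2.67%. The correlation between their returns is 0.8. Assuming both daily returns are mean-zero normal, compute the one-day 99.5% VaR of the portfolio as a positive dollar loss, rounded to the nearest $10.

$8,130

σ_p² = 0.38²·2.92² + 0.62²·2.67² + 2·0.8·0.38·0.62·2.92·2.67 = 6.9105 (%²).
σ_p = √6.9105 = 2.629%.
At 99.5%, z = 2.576.
VaR = 2.576 × 2.629% = 6.772%; on $120,000 that is $8,126.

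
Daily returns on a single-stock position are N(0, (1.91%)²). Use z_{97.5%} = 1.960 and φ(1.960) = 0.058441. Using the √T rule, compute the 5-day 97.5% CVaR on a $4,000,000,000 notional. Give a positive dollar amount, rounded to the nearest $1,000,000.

$399,000,000

σ_{5d} = 1.91% × √5 = 4.271%.
ES multiplier = φ(z)/(1−α) = 0.058441/0.025 = 2.338.
ES = 4.271% × 2.338 = 9.986%; on $4,000,000,000: $399,440,000.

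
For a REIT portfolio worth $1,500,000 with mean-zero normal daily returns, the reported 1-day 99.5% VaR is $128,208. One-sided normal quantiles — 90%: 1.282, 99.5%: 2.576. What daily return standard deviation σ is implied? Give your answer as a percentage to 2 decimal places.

VaR as a fraction: $128,208 / $1,500,000 = 8.547%.
σ = VaR / z = 8.547% / 2.576 = 3.318%.

3.32%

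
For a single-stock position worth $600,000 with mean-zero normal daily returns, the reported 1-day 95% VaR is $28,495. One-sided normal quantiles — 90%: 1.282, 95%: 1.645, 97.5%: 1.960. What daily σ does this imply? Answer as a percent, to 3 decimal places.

2.887%

VaR as a fraction: $28,495 / $600,000 = 4.749%.
σ = VaR / z = 4.749% / 1.645 = 2.887%.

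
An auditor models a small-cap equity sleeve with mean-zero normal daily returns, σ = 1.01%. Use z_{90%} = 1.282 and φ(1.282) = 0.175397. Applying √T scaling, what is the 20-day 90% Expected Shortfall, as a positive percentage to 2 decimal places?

7.92%

σ_{20d} = 1.01% × √20 = 4.517%.
ES multiplier = φ(z)/(1−α) = 0.175397/0.1 = 1.754.
ES = 4.517% × 1.754 = 7.923%.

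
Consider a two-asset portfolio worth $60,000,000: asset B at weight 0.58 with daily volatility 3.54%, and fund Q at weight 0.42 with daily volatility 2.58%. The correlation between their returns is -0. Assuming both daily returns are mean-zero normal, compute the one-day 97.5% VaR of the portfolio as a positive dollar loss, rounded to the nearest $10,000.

$2,730,000

σ_p² = 0.58²·3.54² + 0.42²·2.58² + 2·-0·0.58·0.42·3.54·2.58 = 5.3898 (%²).
σ_p = √5.3898 = 2.322%.
At 97.5%, z = 1.960.
VaR = 1.960 × 2.322% = 4.551%; on $60,000,000 that is $2,730,600.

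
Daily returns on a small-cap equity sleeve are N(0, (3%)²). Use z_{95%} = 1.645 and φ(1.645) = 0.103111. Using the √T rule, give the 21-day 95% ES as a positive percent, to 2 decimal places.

σ_{21d} = 3% × √21 = 13.748%.
ES multiplier = φ(z)/(1−α) = 0.103111/0.05 = 2.062.
ES = 13.748% × 2.062 = 28.348%.

28.35%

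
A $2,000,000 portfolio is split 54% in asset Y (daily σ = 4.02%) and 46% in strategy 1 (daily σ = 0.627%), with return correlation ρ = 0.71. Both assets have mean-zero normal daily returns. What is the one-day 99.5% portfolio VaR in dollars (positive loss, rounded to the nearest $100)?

$122,800

σ_p² = 0.54²·4.02² + 0.46²·0.627² + 2·0.71·0.54·0.46·4.02·0.627 = 5.6846 (%²).
σ_p = √5.6846 = 2.384%.
At 99.5%, z = 2.576.
VaR = 2.576 × 2.384% = 6.141%; on $2,000,000 that is $122,820.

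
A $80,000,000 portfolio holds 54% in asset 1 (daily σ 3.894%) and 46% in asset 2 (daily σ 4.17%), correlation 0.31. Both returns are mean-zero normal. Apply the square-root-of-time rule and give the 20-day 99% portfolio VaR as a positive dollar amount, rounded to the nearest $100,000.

σ_p = √(0.54²·3.894² + 0.46²·4.17² + 2·0.31·0.54·0.46·3.894·4.17) = 3.256%.
σ_{20d} = 3.256% × √20 = 14.561%.
z(99%) = 2.326.
VaR = 2.326 × 14.561% = 33.869%; on $80,000,000 that is $27,095,200.

$27,100,000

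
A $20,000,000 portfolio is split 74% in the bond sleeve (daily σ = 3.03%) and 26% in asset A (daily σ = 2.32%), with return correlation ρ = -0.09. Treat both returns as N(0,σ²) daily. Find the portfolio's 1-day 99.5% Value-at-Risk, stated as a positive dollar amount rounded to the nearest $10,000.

σ_p² = 0.74²·3.03² + 0.26²·2.32² + 2·-0.09·0.74·0.26·3.03·2.32 = 5.1479 (%²).
σ_p = √5.1479 = 2.269%.
At 99.5%, z = 2.576.
VaR = 2.576 × 2.269% = 5.845%; on $20,000,000 that is $1,169,000.

$1,170,000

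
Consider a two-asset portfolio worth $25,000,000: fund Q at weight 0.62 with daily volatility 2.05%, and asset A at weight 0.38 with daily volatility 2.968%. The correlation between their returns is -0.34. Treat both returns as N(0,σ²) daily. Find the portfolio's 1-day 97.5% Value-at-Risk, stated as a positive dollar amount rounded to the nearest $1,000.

$678,000

σ_p² = 0.62²·2.05² + 0.38²·2.968² + 2·-0.34·0.62·0.38·2.05·2.968 = 1.9127 (%²).
σ_p = √1.9127 = 1.383%.
At 97.5%, z = 1.960.
VaR = 1.960 × 1.383% = 2.711%; on $25,000,000 that is $677,750.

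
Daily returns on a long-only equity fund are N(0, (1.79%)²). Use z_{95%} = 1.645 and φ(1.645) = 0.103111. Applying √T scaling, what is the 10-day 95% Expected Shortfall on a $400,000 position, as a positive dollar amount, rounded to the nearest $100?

σ_{10d} = 1.79% × √10 = 5.660%.
ES multiplier = φ(z)/(1−α) = 0.103111/0.05 = 2.062.
ES = 5.660% × 2.062 = 11.671%; on $400,000: $46,684.

$46,700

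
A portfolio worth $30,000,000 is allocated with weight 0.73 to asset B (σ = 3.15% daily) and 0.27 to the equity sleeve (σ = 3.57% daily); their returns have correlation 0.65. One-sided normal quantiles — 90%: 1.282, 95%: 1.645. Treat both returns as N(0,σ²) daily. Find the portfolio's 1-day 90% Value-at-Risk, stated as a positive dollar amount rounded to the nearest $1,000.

$1,160,000

σ_p² = 0.73²·3.15² + 0.27²·3.57² + 2·0.65·0.73·0.27·3.15·3.57 = 9.0982 (%²).
σ_p = √9.0982 = 3.016%.
VaR = 1.282 × 3.016% = 3.867%; on $30,000,000 that is $1,160,100.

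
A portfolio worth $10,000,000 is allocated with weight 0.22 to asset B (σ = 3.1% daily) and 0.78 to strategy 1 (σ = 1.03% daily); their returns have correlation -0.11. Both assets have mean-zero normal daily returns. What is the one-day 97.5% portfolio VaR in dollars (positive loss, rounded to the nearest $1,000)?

σ_p² = 0.22²·3.1² + 0.78²·1.03² + 2·-0.11·0.22·0.78·3.1·1.03 = 0.9900 (%²).
σ_p = √0.9900 = 0.995%.
At 97.5%, z = 1.960.
VaR = 1.960 × 0.995% = 1.950%; on $10,000,000 that is $195,000.

$195,000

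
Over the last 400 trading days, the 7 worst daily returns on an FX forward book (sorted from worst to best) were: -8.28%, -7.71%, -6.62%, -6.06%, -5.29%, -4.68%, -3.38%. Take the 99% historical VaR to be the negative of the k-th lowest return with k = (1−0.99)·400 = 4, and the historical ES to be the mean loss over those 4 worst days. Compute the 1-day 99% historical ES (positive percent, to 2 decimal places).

7.17%

The 4 worst returns sum to -28.67%.
ES = −(-28.67%) / 4 = 7.1675% ≈ 7.17%.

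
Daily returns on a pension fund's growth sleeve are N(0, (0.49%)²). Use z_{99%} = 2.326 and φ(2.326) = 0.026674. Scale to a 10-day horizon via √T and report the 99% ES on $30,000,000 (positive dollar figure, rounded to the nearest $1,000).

$1,240,000

σ_{10d} = 0.49% × √10 = 1.550%.
ES multiplier = φ(z)/(1−α) = 0.026674/0.01 = 2.667.
ES = 1.550% × 2.667 = 4.134%; on $30,000,000: $1,240,200.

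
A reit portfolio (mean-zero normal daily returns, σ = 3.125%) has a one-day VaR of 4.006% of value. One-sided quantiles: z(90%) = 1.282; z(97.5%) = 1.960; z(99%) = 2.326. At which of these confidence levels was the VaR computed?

Implied z = VaR/σ = 4.006 / 3.125 = 1.282.
This matches z(90%) = 1.282.

90%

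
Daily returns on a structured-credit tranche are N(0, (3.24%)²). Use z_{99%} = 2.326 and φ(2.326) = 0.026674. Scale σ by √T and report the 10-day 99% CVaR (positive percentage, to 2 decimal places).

27.33%

σ_{10d} = 3.24% × √10 = 10.246%.
ES multiplier = φ(z)/(1−α) = 0.026674/0.01 = 2.667.
ES = 10.246% × 2.667 = 27.326%.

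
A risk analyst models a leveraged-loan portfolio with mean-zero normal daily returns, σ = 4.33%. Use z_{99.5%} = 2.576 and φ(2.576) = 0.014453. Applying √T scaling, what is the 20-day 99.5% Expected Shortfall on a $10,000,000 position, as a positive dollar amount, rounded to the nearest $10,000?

$5,600,000

σ_{20d} = 4.33% × √20 = 19.364%.
ES multiplier = φ(z)/(1−α) = 0.014453/0.005 = 2.891.
ES = 19.364% × 2.891 = 55.981%; on $10,000,000: $5,598,100.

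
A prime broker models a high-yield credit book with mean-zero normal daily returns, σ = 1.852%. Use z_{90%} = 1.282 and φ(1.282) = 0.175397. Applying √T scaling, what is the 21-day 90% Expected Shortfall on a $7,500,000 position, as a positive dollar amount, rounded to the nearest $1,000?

$1,116,000

σ_{21d} = 1.852% × √21 = 8.487%.
ES multiplier = φ(z)/(1−α) = 0.175397/0.1 = 1.754.
ES = 8.487% × 1.754 = 14.886%; on $7,500,000: $1,116,450.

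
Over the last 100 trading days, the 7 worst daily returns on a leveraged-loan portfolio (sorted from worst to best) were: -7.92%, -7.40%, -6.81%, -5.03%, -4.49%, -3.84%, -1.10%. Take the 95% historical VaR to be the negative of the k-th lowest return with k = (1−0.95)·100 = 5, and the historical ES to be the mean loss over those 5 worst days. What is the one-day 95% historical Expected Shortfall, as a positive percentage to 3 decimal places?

The 5 worst returns sum to -31.65%.
ES = −(-31.65%) / 5 = 6.33% ≈ 6.330%.

6.330%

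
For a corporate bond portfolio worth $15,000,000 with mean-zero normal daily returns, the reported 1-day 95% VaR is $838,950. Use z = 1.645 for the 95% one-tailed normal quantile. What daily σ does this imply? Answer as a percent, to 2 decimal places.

VaR as a fraction: $838,950 / $15,000,000 = 5.593%.
σ = VaR / z = 5.593% / 1.645 = 3.400%.

3.40%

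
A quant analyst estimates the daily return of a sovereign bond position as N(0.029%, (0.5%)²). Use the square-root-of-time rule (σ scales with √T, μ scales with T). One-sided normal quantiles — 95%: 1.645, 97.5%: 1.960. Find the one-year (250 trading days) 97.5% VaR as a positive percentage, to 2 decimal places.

8.25%

σ_{250d} = 0.5% × √250 = 7.906%; μ_{250d} = 250 × 0.029% = 7.250%.
VaR = −(7.250%) + 1.960 × 7.906% = 8.246%.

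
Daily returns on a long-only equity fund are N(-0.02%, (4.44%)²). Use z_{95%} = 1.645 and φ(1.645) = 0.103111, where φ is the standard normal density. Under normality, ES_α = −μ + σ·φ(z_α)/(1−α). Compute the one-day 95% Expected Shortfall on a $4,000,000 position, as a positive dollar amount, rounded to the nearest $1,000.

Tail multiplier: φ(z)/(1−α) = 0.103111 / 0.05 = 2.062.
ES = −(-0.02%) + 4.44% × 2.062 = 9.175%.
On $4,000,000: 0.09175 × $4,000,000 = $367,000.

$367,000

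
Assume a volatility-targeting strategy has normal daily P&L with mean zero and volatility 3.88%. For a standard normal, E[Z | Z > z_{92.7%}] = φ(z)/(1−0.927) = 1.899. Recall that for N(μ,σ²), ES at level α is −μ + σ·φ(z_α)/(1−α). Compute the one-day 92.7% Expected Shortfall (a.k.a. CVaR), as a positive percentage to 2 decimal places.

7.37%

ES = 3.88% × 1.899 = 7.368%.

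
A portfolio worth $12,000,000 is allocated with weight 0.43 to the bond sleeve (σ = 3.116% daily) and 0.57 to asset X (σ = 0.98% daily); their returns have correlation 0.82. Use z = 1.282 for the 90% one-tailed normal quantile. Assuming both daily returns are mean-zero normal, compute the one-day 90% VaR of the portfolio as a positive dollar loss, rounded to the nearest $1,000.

σ_p² = 0.43²·3.116² + 0.57²·0.98² + 2·0.82·0.43·0.57·3.116·0.98 = 3.3348 (%²).
σ_p = √3.3348 = 1.826%.
VaR = 1.282 × 1.826% = 2.341%; on $12,000,000 that is $280,920.

$281,000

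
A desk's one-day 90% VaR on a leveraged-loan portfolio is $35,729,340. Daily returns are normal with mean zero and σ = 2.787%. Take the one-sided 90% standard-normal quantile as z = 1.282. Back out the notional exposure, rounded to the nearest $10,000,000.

$1,000,000,000

VaR as a fraction of value: z·σ = 1.282 × 2.787% = 3.57293%.
Position = $35,729,340 / 0.0357293 = $1,000,000,000.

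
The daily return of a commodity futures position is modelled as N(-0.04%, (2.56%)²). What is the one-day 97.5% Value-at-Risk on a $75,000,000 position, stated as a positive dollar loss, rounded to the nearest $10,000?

$3,790,000

At 97.5% one-sided, z = 1.960.
VaR = −μ + z·σ = −(-0.04%) + 1.960 × 2.56% = 5.058%.
On $75,000,000: 0.05058 × $75,000,000 = $3,793,500.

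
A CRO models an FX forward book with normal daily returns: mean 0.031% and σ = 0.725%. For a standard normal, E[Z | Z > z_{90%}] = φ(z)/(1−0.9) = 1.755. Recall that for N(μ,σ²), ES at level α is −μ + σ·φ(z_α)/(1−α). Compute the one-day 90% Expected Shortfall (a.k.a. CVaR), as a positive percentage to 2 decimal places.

ES = −(0.031%) + 0.725% × 1.755 = 1.241%.

1.24%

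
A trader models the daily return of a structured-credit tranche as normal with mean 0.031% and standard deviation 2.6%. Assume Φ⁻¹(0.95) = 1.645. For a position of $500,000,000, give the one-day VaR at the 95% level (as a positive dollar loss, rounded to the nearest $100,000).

$21,200,000

VaR = −μ + z·σ = −(0.031%) + 1.645 × 2.6% = 4.246%.
On $500,000,000: 0.04246 × $500,000,000 = $21,230,000.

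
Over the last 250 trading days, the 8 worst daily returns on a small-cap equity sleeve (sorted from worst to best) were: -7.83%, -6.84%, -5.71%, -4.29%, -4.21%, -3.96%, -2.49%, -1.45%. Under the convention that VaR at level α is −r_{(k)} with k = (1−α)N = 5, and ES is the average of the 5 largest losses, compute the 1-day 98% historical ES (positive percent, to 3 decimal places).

5.776%

The 5 worst returns sum to -28.88%.
ES = −(-28.88%) / 5 = 5.776%.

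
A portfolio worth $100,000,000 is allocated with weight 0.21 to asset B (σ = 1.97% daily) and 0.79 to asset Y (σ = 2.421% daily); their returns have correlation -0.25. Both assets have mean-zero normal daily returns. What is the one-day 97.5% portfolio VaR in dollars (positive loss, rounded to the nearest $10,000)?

$3,630,000

σ_p² = 0.21²·1.97² + 0.79²·2.421² + 2·-0.25·0.21·0.79·1.97·2.421 = 3.4335 (%²).
σ_p = √3.4335 = 1.853%.
At 97.5%, z = 1.960.
VaR = 1.960 × 1.853% = 3.632%; on $100,000,000 that is $3,632,000.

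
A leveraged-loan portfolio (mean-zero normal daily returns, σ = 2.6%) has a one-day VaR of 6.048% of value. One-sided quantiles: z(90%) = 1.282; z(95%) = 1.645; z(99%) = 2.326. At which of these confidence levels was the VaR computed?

99%

Implied z = VaR/σ = 6.048 / 2.6 = 2.326.
This matches z(99%) = 2.326.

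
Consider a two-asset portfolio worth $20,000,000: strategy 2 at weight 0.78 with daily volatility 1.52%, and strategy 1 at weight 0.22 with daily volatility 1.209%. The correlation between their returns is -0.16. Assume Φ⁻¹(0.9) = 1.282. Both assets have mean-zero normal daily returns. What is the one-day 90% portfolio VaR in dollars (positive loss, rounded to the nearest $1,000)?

σ_p² = 0.78²·1.52² + 0.22²·1.209² + 2·-0.16·0.78·0.22·1.52·1.209 = 1.3755 (%²).
σ_p = √1.3755 = 1.173%.
VaR = 1.282 × 1.173% = 1.504%; on $20,000,000 that is $300,800.

$301,000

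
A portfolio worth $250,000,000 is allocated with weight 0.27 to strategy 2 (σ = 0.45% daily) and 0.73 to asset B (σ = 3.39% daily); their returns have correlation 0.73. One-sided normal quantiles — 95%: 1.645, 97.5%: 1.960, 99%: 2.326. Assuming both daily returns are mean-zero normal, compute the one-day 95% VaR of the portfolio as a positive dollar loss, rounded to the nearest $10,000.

$10,550,000

σ_p² = 0.27²·0.45² + 0.73²·3.39² + 2·0.73·0.27·0.73·0.45·3.39 = 6.5779 (%²).
σ_p = √6.5779 = 2.565%.
VaR = 1.645 × 2.565% = 4.219%; on $250,000,000 that is $10,547,500.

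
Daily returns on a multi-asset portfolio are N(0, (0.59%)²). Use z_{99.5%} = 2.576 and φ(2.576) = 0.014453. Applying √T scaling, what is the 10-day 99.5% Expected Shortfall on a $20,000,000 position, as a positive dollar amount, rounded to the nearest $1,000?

σ_{10d} = 0.59% × √10 = 1.866%.
ES multiplier = φ(z)/(1−α) = 0.014453/0.005 = 2.891.
ES = 1.866% × 2.891 = 5.395%; on $20,000,000: $1,079,000.

$1,079,000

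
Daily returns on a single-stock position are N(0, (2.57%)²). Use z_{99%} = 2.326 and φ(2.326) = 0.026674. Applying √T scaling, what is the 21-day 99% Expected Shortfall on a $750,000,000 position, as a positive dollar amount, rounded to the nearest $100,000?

$235,600,000

σ_{21d} = 2.57% × √21 = 11.777%.
ES multiplier = φ(z)/(1−α) = 0.026674/0.01 = 2.667.
ES = 11.777% × 2.667 = 31.409%; on $750,000,000: $235,567,500.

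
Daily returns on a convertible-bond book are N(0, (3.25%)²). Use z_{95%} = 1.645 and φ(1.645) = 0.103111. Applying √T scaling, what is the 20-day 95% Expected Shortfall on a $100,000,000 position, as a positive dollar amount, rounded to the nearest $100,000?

σ_{20d} = 3.25% × √20 = 14.534%.
ES multiplier = φ(z)/(1−α) = 0.103111/0.05 = 2.062.
ES = 14.534% × 2.062 = 29.969%; on $100,000,000: $29,969,000.

$30,000,000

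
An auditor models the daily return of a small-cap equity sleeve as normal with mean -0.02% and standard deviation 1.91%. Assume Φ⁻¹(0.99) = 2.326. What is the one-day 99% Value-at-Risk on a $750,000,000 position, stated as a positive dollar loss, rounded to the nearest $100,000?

$33,500,000

VaR = −μ + z·σ = −(-0.02%) + 2.326 × 1.91% = 4.463%.
On $750,000,000: 0.04463 × $750,000,000 = $33,472,500.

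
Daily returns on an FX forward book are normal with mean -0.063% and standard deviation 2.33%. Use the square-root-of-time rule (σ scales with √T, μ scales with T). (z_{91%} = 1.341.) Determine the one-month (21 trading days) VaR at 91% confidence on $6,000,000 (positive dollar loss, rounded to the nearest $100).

$938,500

σ_{21d} = 2.33% × √21 = 10.677%; μ_{21d} = 21 × -0.063% = -1.323%.
VaR = −(-1.323%) + 1.341 × 10.677% = 15.641%.
On $6,000,000: 0.15641 × $6,000,000 = $938,460.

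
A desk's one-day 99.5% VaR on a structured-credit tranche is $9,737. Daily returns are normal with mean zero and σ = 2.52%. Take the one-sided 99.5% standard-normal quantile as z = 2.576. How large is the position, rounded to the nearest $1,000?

$150,000

VaR as a fraction of value: z·σ = 2.576 × 2.52% = 6.49152%.
Position = $9,737 / 0.0649152 = $149,996.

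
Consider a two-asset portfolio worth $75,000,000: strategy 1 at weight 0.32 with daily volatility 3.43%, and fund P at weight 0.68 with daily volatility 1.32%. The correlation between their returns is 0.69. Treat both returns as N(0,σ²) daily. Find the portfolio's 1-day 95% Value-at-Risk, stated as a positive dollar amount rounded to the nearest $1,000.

σ_p² = 0.32²·3.43² + 0.68²·1.32² + 2·0.69·0.32·0.68·3.43·1.32 = 3.3700 (%²).
σ_p = √3.3700 = 1.836%.
At 95%, z = 1.645.
VaR = 1.645 × 1.836% = 3.020%; on $75,000,000 that is $2,265,000.

$2,265,000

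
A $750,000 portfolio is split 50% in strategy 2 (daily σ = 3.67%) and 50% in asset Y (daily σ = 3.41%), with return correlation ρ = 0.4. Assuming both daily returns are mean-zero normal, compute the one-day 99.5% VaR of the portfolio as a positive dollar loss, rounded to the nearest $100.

$57,200

σ_p² = 0.5²·3.67² + 0.5²·3.41² + 2·0.4·0.5·0.5·3.67·3.41 = 8.7772 (%²).
σ_p = √8.7772 = 2.963%.
At 99.5%, z = 2.576.
VaR = 2.576 × 2.963% = 7.633%; on $750,000 that is $57,247.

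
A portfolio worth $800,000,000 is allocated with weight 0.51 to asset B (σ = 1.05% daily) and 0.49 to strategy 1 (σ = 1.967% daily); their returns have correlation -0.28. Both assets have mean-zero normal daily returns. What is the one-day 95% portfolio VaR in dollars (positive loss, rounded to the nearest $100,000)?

σ_p² = 0.51²·1.05² + 0.49²·1.967² + 2·-0.28·0.51·0.49·1.05·1.967 = 0.9267 (%²).
σ_p = √0.9267 = 0.963%.
At 95%, z = 1.645.
VaR = 1.645 × 0.963% = 1.584%; on $800,000,000 that is $12,672,000.

$12,700,000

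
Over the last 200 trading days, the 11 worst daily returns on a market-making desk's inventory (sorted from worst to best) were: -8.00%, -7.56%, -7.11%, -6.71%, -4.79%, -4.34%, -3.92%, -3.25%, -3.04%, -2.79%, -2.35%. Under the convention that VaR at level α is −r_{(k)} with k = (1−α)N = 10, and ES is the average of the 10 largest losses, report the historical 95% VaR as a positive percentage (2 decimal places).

2.79%

k = 10; the 10th lowest return is -2.79%, so VaR = 2.79%.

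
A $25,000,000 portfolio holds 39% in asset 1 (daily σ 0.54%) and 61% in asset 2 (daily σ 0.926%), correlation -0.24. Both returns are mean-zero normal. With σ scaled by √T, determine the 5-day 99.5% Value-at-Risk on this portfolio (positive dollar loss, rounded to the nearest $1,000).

σ_p = √(0.39²·0.54² + 0.61²·0.926² + 2·-0.24·0.39·0.61·0.54·0.926) = 0.553%.
σ_{5d} = 0.553% × √5 = 1.237%.
z(99.5%) = 2.576.
VaR = 2.576 × 1.237% = 3.187%; on $25,000,000 that is $796,750.

$797,000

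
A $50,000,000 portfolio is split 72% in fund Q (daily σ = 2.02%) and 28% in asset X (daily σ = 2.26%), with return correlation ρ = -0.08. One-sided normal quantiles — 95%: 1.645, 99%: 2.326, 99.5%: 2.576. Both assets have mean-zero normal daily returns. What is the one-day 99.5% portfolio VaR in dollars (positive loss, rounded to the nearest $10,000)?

σ_p² = 0.72²·2.02² + 0.28²·2.26² + 2·-0.08·0.72·0.28·2.02·2.26 = 2.3685 (%²).
σ_p = √2.3685 = 1.539%.
VaR = 2.576 × 1.539% = 3.964%; on $50,000,000 that is $1,982,000.

$1,980,000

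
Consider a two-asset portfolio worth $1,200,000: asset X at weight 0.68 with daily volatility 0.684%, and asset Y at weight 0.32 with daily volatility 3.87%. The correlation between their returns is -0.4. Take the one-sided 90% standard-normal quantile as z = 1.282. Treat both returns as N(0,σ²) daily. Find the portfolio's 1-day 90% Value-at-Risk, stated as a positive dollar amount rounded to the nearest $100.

$17,500

σ_p² = 0.68²·0.684² + 0.32²·3.87² + 2·-0.4·0.68·0.32·0.684·3.87 = 1.2892 (%²).
σ_p = √1.2892 = 1.135%.
VaR = 1.282 × 1.135% = 1.455%; on $1,200,000 that is $17,460.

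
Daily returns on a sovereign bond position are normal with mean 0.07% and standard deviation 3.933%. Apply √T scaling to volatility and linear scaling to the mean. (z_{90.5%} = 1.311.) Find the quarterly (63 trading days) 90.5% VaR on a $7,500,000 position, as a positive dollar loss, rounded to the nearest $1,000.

σ_{63d} = 3.933% × √63 = 31.217%; μ_{63d} = 63 × 0.07% = 4.410%.
VaR = −(4.410%) + 1.311 × 31.217% = 36.515%.
On $7,500,000: 0.36515 × $7,500,000 = $2,738,625.

$2,739,000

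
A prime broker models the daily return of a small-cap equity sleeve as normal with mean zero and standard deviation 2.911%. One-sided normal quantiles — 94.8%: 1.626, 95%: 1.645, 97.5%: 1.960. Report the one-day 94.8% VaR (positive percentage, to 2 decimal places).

VaR = z·σ = 1.626 × 2.911% = 4.733%.

4.73%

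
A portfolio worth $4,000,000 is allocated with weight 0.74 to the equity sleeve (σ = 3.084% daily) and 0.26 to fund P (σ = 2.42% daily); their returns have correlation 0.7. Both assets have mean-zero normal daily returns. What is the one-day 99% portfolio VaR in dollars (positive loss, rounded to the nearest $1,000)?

σ_p² = 0.74²·3.084² + 0.26²·2.42² + 2·0.7·0.74·0.26·3.084·2.42 = 7.6145 (%²).
σ_p = √7.6145 = 2.759%.
At 99%, z = 2.326.
VaR = 2.326 × 2.759% = 6.417%; on $4,000,000 that is $256,680.

$257,000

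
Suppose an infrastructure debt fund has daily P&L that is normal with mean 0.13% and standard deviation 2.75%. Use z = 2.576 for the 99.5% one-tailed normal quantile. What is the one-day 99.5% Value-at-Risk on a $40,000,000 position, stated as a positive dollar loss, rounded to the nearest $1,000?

$2,782,000

VaR = −μ + z·σ = −(0.13%) + 2.576 × 2.75% = 6.954%.
On $40,000,000: 0.06954 × $40,000,000 = $2,781,600.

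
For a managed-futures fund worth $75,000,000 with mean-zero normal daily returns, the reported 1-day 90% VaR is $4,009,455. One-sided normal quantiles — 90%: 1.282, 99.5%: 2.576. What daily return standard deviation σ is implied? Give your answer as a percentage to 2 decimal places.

4.17%

VaR as a fraction: $4,009,455 / $75,000,000 = 5.346%.
σ = VaR / z = 5.346% / 1.282 = 4.170%.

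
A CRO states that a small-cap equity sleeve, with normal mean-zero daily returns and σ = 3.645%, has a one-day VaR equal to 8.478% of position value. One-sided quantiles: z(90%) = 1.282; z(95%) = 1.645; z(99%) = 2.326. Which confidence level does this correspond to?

99%

Implied z = VaR/σ = 8.478 / 3.645 = 2.326.
This matches z(99%) = 2.326.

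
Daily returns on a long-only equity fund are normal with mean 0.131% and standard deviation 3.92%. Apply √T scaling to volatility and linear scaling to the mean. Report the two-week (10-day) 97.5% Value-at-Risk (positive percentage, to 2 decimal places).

22.99%

At 97.5%, z = 1.960.
σ_{10d} = 3.92% × √10 = 12.396%; μ_{10d} = 10 × 0.131% = 1.310%.
VaR = −(1.310%) + 1.960 × 12.396% = 22.986%.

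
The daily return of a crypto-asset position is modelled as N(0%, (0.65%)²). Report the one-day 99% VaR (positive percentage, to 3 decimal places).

At 99% one-sided, z = 2.326.
VaR = z·σ = 2.326 × 0.65% = 1.512%.

1.512%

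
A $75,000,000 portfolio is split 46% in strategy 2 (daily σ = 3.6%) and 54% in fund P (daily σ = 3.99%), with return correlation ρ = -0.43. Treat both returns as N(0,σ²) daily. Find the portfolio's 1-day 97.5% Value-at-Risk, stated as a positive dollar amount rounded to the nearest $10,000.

σ_p² = 0.46²·3.6² + 0.54²·3.99² + 2·-0.43·0.46·0.54·3.6·3.99 = 4.3161 (%²).
σ_p = √4.3161 = 2.078%.
At 97.5%, z = 1.960.
VaR = 1.960 × 2.078% = 4.073%; on $75,000,000 that is $3,054,750.

$3,050,000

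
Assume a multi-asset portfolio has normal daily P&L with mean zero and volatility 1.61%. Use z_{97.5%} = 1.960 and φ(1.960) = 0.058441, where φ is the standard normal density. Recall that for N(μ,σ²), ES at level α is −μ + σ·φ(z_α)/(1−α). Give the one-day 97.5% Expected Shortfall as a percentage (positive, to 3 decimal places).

Tail multiplier: φ(z)/(1−α) = 0.058441 / 0.025 = 2.338.
ES = 1.61% × 2.338 = 3.764%.

3.764%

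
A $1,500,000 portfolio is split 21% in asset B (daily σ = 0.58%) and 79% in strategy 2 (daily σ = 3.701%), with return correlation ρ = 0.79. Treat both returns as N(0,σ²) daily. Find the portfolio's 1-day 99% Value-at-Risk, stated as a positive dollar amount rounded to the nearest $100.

$105,400

σ_p² = 0.21²·0.58² + 0.79²·3.701² + 2·0.79·0.21·0.79·0.58·3.701 = 9.1260 (%²).
σ_p = √9.1260 = 3.021%.
At 99%, z = 2.326.
VaR = 2.326 × 3.021% = 7.027%; on $1,500,000 that is $105,405.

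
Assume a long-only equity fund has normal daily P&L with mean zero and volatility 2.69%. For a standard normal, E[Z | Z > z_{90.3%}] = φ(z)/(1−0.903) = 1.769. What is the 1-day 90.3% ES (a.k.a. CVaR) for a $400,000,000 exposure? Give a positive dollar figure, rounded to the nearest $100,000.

ES = 2.69% × 1.769 = 4.759%.
On $400,000,000: 0.04759 × $400,000,000 = $19,036,000.

$19,000,000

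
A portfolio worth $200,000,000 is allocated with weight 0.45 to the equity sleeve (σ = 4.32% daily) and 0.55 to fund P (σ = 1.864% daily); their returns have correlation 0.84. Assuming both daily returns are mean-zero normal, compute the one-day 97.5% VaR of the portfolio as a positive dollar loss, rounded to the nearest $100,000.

$11,200,000

σ_p² = 0.45²·4.32² + 0.55²·1.864² + 2·0.84·0.45·0.55·4.32·1.864 = 8.1784 (%²).
σ_p = √8.1784 = 2.860%.
At 97.5%, z = 1.960.
VaR = 1.960 × 2.860% = 5.606%; on $200,000,000 that is $11,212,000.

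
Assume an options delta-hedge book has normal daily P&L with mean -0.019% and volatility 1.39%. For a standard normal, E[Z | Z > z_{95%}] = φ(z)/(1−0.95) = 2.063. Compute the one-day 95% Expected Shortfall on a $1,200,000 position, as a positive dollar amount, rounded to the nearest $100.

ES = −(-0.019%) + 1.39% × 2.063 = 2.887%.
On $1,200,000: 0.02887 × $1,200,000 = $34,644.

$34,600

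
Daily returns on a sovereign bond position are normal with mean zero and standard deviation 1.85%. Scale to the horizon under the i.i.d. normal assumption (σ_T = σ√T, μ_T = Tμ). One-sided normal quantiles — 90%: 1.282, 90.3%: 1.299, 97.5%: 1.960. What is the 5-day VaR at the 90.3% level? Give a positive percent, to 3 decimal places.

σ_{5d} = 1.85% × √5 = 4.137%.
VaR = 1.299 × 4.137% = 5.374%.

5.374%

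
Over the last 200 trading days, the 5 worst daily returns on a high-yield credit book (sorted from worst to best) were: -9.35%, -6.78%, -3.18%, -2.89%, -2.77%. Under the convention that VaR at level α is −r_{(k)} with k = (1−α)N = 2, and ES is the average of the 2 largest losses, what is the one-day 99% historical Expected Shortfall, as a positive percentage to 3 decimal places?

8.065%

The 2 worst returns sum to -16.13%.
ES = −(-16.13%) / 2 = 8.065%.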